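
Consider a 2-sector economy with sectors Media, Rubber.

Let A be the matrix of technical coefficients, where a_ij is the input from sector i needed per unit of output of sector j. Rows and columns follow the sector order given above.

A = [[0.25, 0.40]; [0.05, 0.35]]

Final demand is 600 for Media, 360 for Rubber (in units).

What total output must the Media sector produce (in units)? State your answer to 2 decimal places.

I − A =
  [   0.75    -0.40]
  [  -0.05     0.65]
det(I−A) = (0.75)(0.65) − (-0.40)(-0.05) = 0.4675
adj(I−A) = [[0.65, 0.40], [0.05, 0.75]]
(I − A)⁻¹ = adj(I−A) / det(I−A) ≈
  [   1.3904     0.8556]
  [   0.1070     1.6043]
x = (I − A)⁻¹ d = adj(I−A)·d / det(I−A), with det(I−A) = 0.4675:
  x_M = (0.65·600 + 0.40·360) / 0.4675 = 534.00 / 0.4675 ≈ 1142.25
  x_R = (0.05·600 + 0.75·360) / 0.4675 = 300.00 / 0.4675 ≈ 641.71

x_M = 1142.25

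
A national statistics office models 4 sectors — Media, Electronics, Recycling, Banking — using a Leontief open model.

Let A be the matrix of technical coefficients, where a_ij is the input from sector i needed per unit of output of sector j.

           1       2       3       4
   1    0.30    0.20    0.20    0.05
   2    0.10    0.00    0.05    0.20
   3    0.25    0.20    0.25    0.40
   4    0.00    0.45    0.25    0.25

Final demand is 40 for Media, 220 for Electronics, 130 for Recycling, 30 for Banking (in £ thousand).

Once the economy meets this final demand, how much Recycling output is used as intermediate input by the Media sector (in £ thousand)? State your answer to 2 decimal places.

z_31 = 100.12

I − A =
  [   0.70    -0.20    -0.20    -0.05]
  [  -0.10     1.00    -0.05    -0.20]
  [  -0.25    -0.20     0.75    -0.40]
  [   0.00    -0.45    -0.25     0.75]
Compute the cofactors C_ij = (−1)^(i+j)·(3×3 minor ij) of I−A; the adjugate is their transpose:
adj(I−A) = Cᵀ =
  [ 0.368500   0.177875   0.163125   0.159000]
  [ 0.068125   0.283125   0.077500   0.121375]
  [ 0.198000   0.274125   0.444750   0.323500]
  [ 0.106875   0.261250   0.194750   0.446500]
det(I−A) = Σ_j (I−A)_1j·C_1j = (0.70)(0.368500) + (-0.20)(0.068125) + (-0.20)(0.198000) + (-0.05)(0.106875) = 0.19938125
(I − A)⁻¹ = adj(I−A) / det(I−A) ≈
  [   1.8482     0.8921     0.8182     0.7975]
  [   0.3417     1.4200     0.3887     0.6088]
  [   0.9931     1.3749     2.2307     1.6225]
  [   0.5360     1.3103     0.9768     2.2394]
First solve x = (I − A)⁻¹ d = adj(I−A)·d / det(I−A); in particular x_1 = (0.368500·40 + 0.177875·220 + 0.163125·130 + 0.159000·30) / 0.19938125 = 79.84875 / 0.19938125 ≈ 400.4827.
Intermediate flow from 3 to 1: z_31 = a_31 · x_1 = 0.25 × 79.84875 / 0.19938125 = 19.9621875 / 0.19938125 ≈ 100.12.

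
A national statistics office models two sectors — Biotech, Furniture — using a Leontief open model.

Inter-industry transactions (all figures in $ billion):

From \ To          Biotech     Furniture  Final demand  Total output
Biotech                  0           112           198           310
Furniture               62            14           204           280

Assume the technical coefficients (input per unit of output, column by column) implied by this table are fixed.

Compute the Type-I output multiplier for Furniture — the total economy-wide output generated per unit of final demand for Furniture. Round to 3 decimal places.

m_F = 1.609

Technical coefficients a_ij = z_ij / X_j:
  a_BB = 0/310 = 0.00, a_FB = 62/310 = 0.20
  a_BF = 112/280 = 0.40, a_FF = 14/280 = 0.05
I − A =
  [   1.00    -0.40]
  [  -0.20     0.95]
det(I−A) = (1.00)(0.95) − (-0.40)(-0.20) = 0.8700
adj(I−A) = [[0.95, 0.40], [0.20, 1.00]]
(I − A)⁻¹ = adj(I−A) / det(I−A) ≈
  [   1.0920     0.4598]
  [   0.2299     1.1494]
The output multiplier for sector j is the column-j sum of the Leontief inverse (I − A)⁻¹ = adj(I−A) / det(I−A).
Column F of adj(I−A): (0.40, 1.00); det(I−A) = 0.8700.
m_F = (0.40 + 1.00) / 0.8700 = 1.40 / 0.8700 ≈ 1.609.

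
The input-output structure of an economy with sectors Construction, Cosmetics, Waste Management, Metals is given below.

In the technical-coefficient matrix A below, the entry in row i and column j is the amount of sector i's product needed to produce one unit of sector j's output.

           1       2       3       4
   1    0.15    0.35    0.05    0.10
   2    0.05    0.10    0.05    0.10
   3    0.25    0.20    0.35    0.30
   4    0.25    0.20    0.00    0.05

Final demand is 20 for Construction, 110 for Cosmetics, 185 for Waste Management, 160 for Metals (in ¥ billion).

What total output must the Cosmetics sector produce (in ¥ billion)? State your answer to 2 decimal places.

I − A =
  [   0.85    -0.35    -0.05    -0.10]
  [  -0.05     0.90    -0.05    -0.10]
  [  -0.25    -0.20     0.65    -0.30]
  [  -0.25    -0.20     0.00     0.95]
Compute the cofactors C_ij = (−1)^(i+j)·(3×3 minor ij) of I−A; the adjugate is their transpose:
adj(I−A) = Cᵀ =
  [ 0.530250   0.241625   0.059375   0.100000]
  [ 0.062750   0.493000   0.042750   0.072000]
  [ 0.293750   0.321875   0.660875   0.273500]
  [ 0.152750   0.167375   0.024625   0.461250]
det(I−A) = Σ_j (I−A)_1j·C_1j = (0.85)(0.530250) + (-0.35)(0.062750) + (-0.05)(0.293750) + (-0.10)(0.152750) = 0.3987875
(I − A)⁻¹ = adj(I−A) / det(I−A) ≈
  [   1.3297     0.6059     0.1489     0.2508]
  [   0.1574     1.2362     0.1072     0.1805]
  [   0.7366     0.8071     1.6572     0.6858]
  [   0.3830     0.4197     0.0617     1.1566]
x = (I − A)⁻¹ d = adj(I−A)·d / det(I−A), with det(I−A) = 0.3987875:
  x_1 = (0.530250·20 + 0.241625·110 + 0.059375·185 + 0.100000·160) / 0.3987875 = 64.168125 / 0.3987875 ≈ 160.91
  x_2 = (0.062750·20 + 0.493000·110 + 0.042750·185 + 0.072000·160) / 0.3987875 = 74.91375 / 0.3987875 ≈ 187.85
  x_3 = (0.293750·20 + 0.321875·110 + 0.660875·185 + 0.273500·160) / 0.3987875 = 207.303125 / 0.3987875 ≈ 519.83
  x_4 = (0.152750·20 + 0.167375·110 + 0.024625·185 + 0.461250·160) / 0.3987875 = 99.821875 / 0.3987875 ≈ 250.31

x_2 = 187.85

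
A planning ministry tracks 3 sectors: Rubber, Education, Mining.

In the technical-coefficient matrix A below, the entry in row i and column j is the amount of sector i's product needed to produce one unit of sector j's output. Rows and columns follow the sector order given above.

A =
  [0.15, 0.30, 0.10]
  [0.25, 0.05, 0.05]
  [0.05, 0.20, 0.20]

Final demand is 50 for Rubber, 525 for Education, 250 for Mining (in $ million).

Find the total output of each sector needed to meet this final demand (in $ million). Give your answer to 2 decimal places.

I − A =
  [   0.85    -0.30    -0.10]
  [  -0.25     0.95    -0.05]
  [  -0.05    -0.20     0.80]
Cofactors of I−A, C_ij = (−1)^(i+j)·(minor ij) (rows/columns in the sector order above):
  C_11 = (0.95)(0.80) − (-0.05)(-0.20) = 0.7500
  C_12 = −[(-0.25)(0.80) − (-0.05)(-0.05)] = 0.2025
  C_13 = (-0.25)(-0.20) − (0.95)(-0.05) = 0.0975
  C_21 = −[(-0.30)(0.80) − (-0.10)(-0.20)] = 0.2600
  C_22 = (0.85)(0.80) − (-0.10)(-0.05) = 0.6750
  C_23 = −[(0.85)(-0.20) − (-0.30)(-0.05)] = 0.1850
  C_31 = (-0.30)(-0.05) − (-0.10)(0.95) = 0.1100
  C_32 = −[(0.85)(-0.05) − (-0.10)(-0.25)] = 0.0675
  C_33 = (0.85)(0.95) − (-0.30)(-0.25) = 0.7325
det(I−A) = Σ_j (I−A)_1j·C_1j = (0.85)(0.7500) + (-0.30)(0.2025) + (-0.10)(0.0975) = 0.5670
adj(I−A) = Cᵀ =
  [ 0.7500   0.2600   0.1100]
  [ 0.2025   0.6750   0.0675]
  [ 0.0975   0.1850   0.7325]
(I − A)⁻¹ = adj(I−A) / det(I−A) ≈
  [   1.3228     0.4586     0.1940]
  [   0.3571     1.1905     0.1190]
  [   0.1720     0.3263     1.2919]
x = (I − A)⁻¹ d = adj(I−A)·d / det(I−A), with det(I−A) = 0.5670:
  x_R = (0.7500·50 + 0.2600·525 + 0.1100·250) / 0.5670 = 201.50 / 0.5670 ≈ 355.38
  x_E = (0.2025·50 + 0.6750·525 + 0.0675·250) / 0.5670 = 381.375 / 0.5670 ≈ 672.62
  x_M = (0.0975·50 + 0.1850·525 + 0.7325·250) / 0.5670 = 285.125 / 0.5670 ≈ 502.87

x_R = 355.38, x_E = 672.62, x_M = 502.87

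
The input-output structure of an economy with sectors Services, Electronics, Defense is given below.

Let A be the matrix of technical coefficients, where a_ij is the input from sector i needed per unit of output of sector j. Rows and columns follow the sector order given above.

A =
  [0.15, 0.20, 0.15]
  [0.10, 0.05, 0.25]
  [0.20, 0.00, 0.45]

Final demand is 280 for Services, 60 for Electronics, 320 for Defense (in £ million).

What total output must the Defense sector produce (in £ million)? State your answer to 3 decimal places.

x_D = 779.474

I − A =
  [   0.85    -0.20    -0.15]
  [  -0.10     0.95    -0.25]
  [  -0.20     0.00     0.55]
Cofactors of I−A, C_ij = (−1)^(i+j)·(minor ij) (rows/columns in the sector order above):
  C_11 = (0.95)(0.55) − (-0.25)(0.00) = 0.5225
  C_12 = −[(-0.10)(0.55) − (-0.25)(-0.20)] = 0.1050
  C_13 = (-0.10)(0.00) − (0.95)(-0.20) = 0.1900
  C_21 = −[(-0.20)(0.55) − (-0.15)(0.00)] = 0.1100
  C_22 = (0.85)(0.55) − (-0.15)(-0.20) = 0.4375
  C_23 = −[(0.85)(0.00) − (-0.20)(-0.20)] = 0.0400
  C_31 = (-0.20)(-0.25) − (-0.15)(0.95) = 0.1925
  C_32 = −[(0.85)(-0.25) − (-0.15)(-0.10)] = 0.2275
  C_33 = (0.85)(0.95) − (-0.20)(-0.10) = 0.7875
det(I−A) = Σ_j (I−A)_1j·C_1j = (0.85)(0.5225) + (-0.20)(0.1050) + (-0.15)(0.1900) = 0.394625
adj(I−A) = Cᵀ =
  [ 0.5225   0.1100   0.1925]
  [ 0.1050   0.4375   0.2275]
  [ 0.1900   0.0400   0.7875]
(I − A)⁻¹ = adj(I−A) / det(I−A) ≈
  [   1.3240     0.2787     0.4878]
  [   0.2661     1.1086     0.5765]
  [   0.4815     0.1014     1.9956]
x = (I − A)⁻¹ d = adj(I−A)·d / det(I−A), with det(I−A) = 0.394625:
  x_S = (0.5225·280 + 0.1100·60 + 0.1925·320) / 0.394625 = 214.50 / 0.394625 ≈ 543.554
  x_E = (0.1050·280 + 0.4375·60 + 0.2275·320) / 0.394625 = 128.45 / 0.394625 ≈ 325.499
  x_D = (0.1900·280 + 0.0400·60 + 0.7875·320) / 0.394625 = 307.60 / 0.394625 ≈ 779.474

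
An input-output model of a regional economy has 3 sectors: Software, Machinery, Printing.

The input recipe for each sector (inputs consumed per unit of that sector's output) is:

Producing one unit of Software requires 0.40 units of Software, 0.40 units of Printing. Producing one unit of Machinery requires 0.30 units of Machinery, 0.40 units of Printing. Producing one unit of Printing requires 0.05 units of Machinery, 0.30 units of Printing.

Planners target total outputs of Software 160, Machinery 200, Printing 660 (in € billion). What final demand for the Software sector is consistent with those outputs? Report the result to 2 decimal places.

I − A =
  [   0.60     0.00     0.00]
  [   0.00     0.70    -0.05]
  [  -0.40    -0.40     0.70]
d = (I − A) x:
  d_1 = (+0.60)·160 + (+0.00)·200 + (+0.00)·660 = 96.00
  d_2 = (+0.00)·160 + (+0.70)·200 + (-0.05)·660 = 107.00
  d_3 = (-0.40)·160 + (-0.40)·200 + (+0.70)·660 = 318.00

d_1 = 96.00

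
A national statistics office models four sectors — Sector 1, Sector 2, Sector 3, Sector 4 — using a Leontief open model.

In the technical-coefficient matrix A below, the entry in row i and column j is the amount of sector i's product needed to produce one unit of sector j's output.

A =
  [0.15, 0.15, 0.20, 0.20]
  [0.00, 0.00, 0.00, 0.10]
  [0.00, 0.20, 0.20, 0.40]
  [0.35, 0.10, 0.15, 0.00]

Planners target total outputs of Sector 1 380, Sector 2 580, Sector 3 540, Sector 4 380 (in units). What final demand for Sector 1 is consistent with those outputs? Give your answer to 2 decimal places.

d_1 = 52.00

I − A =
  [   0.85    -0.15    -0.20    -0.20]
  [   0.00     1.00     0.00    -0.10]
  [   0.00    -0.20     0.80    -0.40]
  [  -0.35    -0.10    -0.15     1.00]
d = (I − A) x:
  d_1 = (+0.85)·380 + (-0.15)·580 + (-0.20)·540 + (-0.20)·380 = 52.00
  d_2 = (+0.00)·380 + (+1.00)·580 + (+0.00)·540 + (-0.10)·380 = 542.00
  d_3 = (+0.00)·380 + (-0.20)·580 + (+0.80)·540 + (-0.40)·380 = 164.00
  d_4 = (-0.35)·380 + (-0.10)·580 + (-0.15)·540 + (+1.00)·380 = 108.00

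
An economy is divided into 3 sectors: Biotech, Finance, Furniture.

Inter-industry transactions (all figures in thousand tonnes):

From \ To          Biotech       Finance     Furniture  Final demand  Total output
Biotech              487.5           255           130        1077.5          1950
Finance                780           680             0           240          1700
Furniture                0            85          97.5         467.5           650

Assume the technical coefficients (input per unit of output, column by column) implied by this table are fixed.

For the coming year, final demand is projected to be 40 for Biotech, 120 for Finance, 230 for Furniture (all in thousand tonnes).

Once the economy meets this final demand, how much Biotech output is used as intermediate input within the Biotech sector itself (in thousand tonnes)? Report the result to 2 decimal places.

z_11 = 49.24

Technical coefficients a_ij = z_ij / X_j:
  a_11 = 487.5/1950 = 0.25, a_21 = 780/1950 = 0.40, a_31 = 0/1950 = 0.00
  a_12 = 255/1700 = 0.15, a_22 = 680/1700 = 0.40, a_32 = 85/1700 = 0.05
  a_13 = 130/650 = 0.20, a_23 = 0/650 = 0.00, a_33 = 97.5/650 = 0.15
I − A =
  [   0.75    -0.15    -0.20]
  [  -0.40     0.60     0.00]
  [   0.00    -0.05     0.85]
Cofactors of I−A, C_ij = (−1)^(i+j)·(minor ij) (rows/columns in the sector order above):
  C_11 = (0.60)(0.85) − (0.00)(-0.05) = 0.5100
  C_12 = −[(-0.40)(0.85) − (0.00)(0.00)] = 0.3400
  C_13 = (-0.40)(-0.05) − (0.60)(0.00) = 0.0200
  C_21 = −[(-0.15)(0.85) − (-0.20)(-0.05)] = 0.1375
  C_22 = (0.75)(0.85) − (-0.20)(0.00) = 0.6375
  C_23 = −[(0.75)(-0.05) − (-0.15)(0.00)] = 0.0375
  C_31 = (-0.15)(0.00) − (-0.20)(0.60) = 0.1200
  C_32 = −[(0.75)(0.00) − (-0.20)(-0.40)] = 0.0800
  C_33 = (0.75)(0.60) − (-0.15)(-0.40) = 0.3900
det(I−A) = Σ_j (I−A)_1j·C_1j = (0.75)(0.5100) + (-0.15)(0.3400) + (-0.20)(0.0200) = 0.3275
adj(I−A) = Cᵀ =
  [ 0.5100   0.1375   0.1200]
  [ 0.3400   0.6375   0.0800]
  [ 0.0200   0.0375   0.3900]
(I − A)⁻¹ = adj(I−A) / det(I−A) ≈
  [   1.5573     0.4198     0.3664]
  [   1.0382     1.9466     0.2443]
  [   0.0611     0.1145     1.1908]
First solve x = (I − A)⁻¹ d = adj(I−A)·d / det(I−A); in particular x_1 = (0.5100·40 + 0.1375·120 + 0.1200·230) / 0.3275 = 64.50 / 0.3275 ≈ 196.9466.
Intermediate flow from 1 to 1: z_11 = a_11 · x_1 = 0.25 × 64.50 / 0.3275 = 16.125 / 0.3275 ≈ 49.24.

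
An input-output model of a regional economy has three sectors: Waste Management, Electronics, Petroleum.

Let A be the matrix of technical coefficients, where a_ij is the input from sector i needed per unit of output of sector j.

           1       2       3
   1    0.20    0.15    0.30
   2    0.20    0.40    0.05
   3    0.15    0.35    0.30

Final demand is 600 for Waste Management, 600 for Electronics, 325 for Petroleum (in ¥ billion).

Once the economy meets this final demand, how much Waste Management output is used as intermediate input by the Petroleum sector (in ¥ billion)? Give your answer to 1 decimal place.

I − A =
  [   0.80    -0.15    -0.30]
  [  -0.20     0.60    -0.05]
  [  -0.15    -0.35     0.70]
Cofactors of I−A, C_ij = (−1)^(i+j)·(minor ij) (rows/columns in the sector order above):
  C_11 = (0.60)(0.70) − (-0.05)(-0.35) = 0.4025
  C_12 = −[(-0.20)(0.70) − (-0.05)(-0.15)] = 0.1475
  C_13 = (-0.20)(-0.35) − (0.60)(-0.15) = 0.1600
  C_21 = −[(-0.15)(0.70) − (-0.30)(-0.35)] = 0.2100
  C_22 = (0.80)(0.70) − (-0.30)(-0.15) = 0.5150
  C_23 = −[(0.80)(-0.35) − (-0.15)(-0.15)] = 0.3025
  C_31 = (-0.15)(-0.05) − (-0.30)(0.60) = 0.1875
  C_32 = −[(0.80)(-0.05) − (-0.30)(-0.20)] = 0.1000
  C_33 = (0.80)(0.60) − (-0.15)(-0.20) = 0.4500
det(I−A) = Σ_j (I−A)_1j·C_1j = (0.80)(0.4025) + (-0.15)(0.1475) + (-0.30)(0.1600) = 0.251875
adj(I−A) = Cᵀ =
  [ 0.4025   0.2100   0.1875]
  [ 0.1475   0.5150   0.1000]
  [ 0.1600   0.3025   0.4500]
(I − A)⁻¹ = adj(I−A) / det(I−A) ≈
  [   1.5980     0.8337     0.7444]
  [   0.5856     2.0447     0.3970]
  [   0.6352     1.2010     1.7866]
First solve x = (I − A)⁻¹ d = adj(I−A)·d / det(I−A); in particular x_3 = (0.1600·600 + 0.3025·600 + 0.4500·325) / 0.251875 = 423.75 / 0.251875 ≈ 1682.382.
Intermediate flow from 1 to 3: z_13 = a_13 · x_3 = 0.30 × 423.75 / 0.251875 = 127.125 / 0.251875 ≈ 504.7.

z_13 = 504.7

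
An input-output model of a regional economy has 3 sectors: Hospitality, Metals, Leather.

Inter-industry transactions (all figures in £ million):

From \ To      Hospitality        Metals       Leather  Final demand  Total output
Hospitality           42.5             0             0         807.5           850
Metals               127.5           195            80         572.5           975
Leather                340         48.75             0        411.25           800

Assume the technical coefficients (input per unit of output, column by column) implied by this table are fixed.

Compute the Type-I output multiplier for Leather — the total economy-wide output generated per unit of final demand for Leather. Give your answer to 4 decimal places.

m_3 = 1.1321

Technical coefficients a_ij = z_ij / X_j:
  a_11 = 42.5/850 = 0.05, a_21 = 127.5/850 = 0.15, a_31 = 340/850 = 0.40
  a_12 = 0/975 = 0.00, a_22 = 195/975 = 0.20, a_32 = 48.75/975 = 0.05
  a_13 = 0/800 = 0.00, a_23 = 80/800 = 0.10, a_33 = 0/800 = 0.00
I − A =
  [   0.95     0.00     0.00]
  [  -0.15     0.80    -0.10]
  [  -0.40    -0.05     1.00]
Cofactors of I−A, C_ij = (−1)^(i+j)·(minor ij) (rows/columns in the sector order above):
  C_11 = (0.80)(1.00) − (-0.10)(-0.05) = 0.7950
  C_12 = −[(-0.15)(1.00) − (-0.10)(-0.40)] = 0.1900
  C_13 = (-0.15)(-0.05) − (0.80)(-0.40) = 0.3275
  C_21 = −[(0.00)(1.00) − (0.00)(-0.05)] = 0.0000
  C_22 = (0.95)(1.00) − (0.00)(-0.40) = 0.9500
  C_23 = −[(0.95)(-0.05) − (0.00)(-0.40)] = 0.0475
  C_31 = (0.00)(-0.10) − (0.00)(0.80) = 0.0000
  C_32 = −[(0.95)(-0.10) − (0.00)(-0.15)] = 0.0950
  C_33 = (0.95)(0.80) − (0.00)(-0.15) = 0.7600
det(I−A) = Σ_j (I−A)_1j·C_1j = (0.95)(0.7950) + (0.00)(0.1900) + (0.00)(0.3275) = 0.75525
adj(I−A) = Cᵀ =
  [ 0.7950   0.0000   0.0000]
  [ 0.1900   0.9500   0.0950]
  [ 0.3275   0.0475   0.7600]
(I − A)⁻¹ = adj(I−A) / det(I−A) ≈
  [   1.05263     0.00000     0.00000]
  [   0.25157     1.25786     0.12579]
  [   0.43363     0.06289     1.00629]
The output multiplier for sector j is the column-j sum of the Leontief inverse (I − A)⁻¹ = adj(I−A) / det(I−A).
Column 3 of adj(I−A): (0.0000, 0.0950, 0.7600); det(I−A) = 0.75525.
m_3 = (0.0000 + 0.0950 + 0.7600) / 0.75525 = 0.855 / 0.75525 ≈ 1.1321.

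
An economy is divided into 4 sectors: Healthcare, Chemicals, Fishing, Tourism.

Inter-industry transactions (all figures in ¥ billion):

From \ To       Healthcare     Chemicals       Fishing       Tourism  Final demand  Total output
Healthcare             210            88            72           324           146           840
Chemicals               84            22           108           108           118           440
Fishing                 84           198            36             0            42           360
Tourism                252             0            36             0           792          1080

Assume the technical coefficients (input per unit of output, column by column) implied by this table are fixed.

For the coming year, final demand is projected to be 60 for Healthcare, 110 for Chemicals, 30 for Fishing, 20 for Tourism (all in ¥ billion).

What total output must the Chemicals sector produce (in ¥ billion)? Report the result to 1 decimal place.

x_2 = 198.3

Technical coefficients a_ij = z_ij / X_j:
  a_11 = 210/840 = 0.25, a_21 = 84/840 = 0.10, a_31 = 84/840 = 0.10, a_41 = 252/840 = 0.30
  a_12 = 88/440 = 0.20, a_22 = 22/440 = 0.05, a_32 = 198/440 = 0.45, a_42 = 0/440 = 0.00
  a_13 = 72/360 = 0.20, a_23 = 108/360 = 0.30, a_33 = 36/360 = 0.10, a_43 = 36/360 = 0.10
  a_14 = 324/1080 = 0.30, a_24 = 108/1080 = 0.10, a_34 = 0/1080 = 0.00, a_44 = 0/1080 = 0.00
I − A =
  [   0.75    -0.20    -0.20    -0.30]
  [  -0.10     0.95    -0.30    -0.10]
  [  -0.10    -0.45     0.90     0.00]
  [  -0.30     0.00    -0.10     1.00]
Compute the cofactors C_ij = (−1)^(i+j)·(3×3 minor ij) of I−A; the adjugate is their transpose:
adj(I−A) = Cᵀ =
  [ 0.71550   0.28350   0.28050   0.24300]
  [ 0.14800   0.57100   0.23450   0.10150]
  [ 0.15350   0.31700   0.60100   0.07775]
  [ 0.23000   0.11675   0.14425   0.48800]
det(I−A) = Σ_j (I−A)_1j·C_1j = (0.75)(0.71550) + (-0.20)(0.14800) + (-0.20)(0.15350) + (-0.30)(0.23000) = 0.407325
(I − A)⁻¹ = adj(I−A) / det(I−A) ≈
  [   1.7566     0.6960     0.6886     0.5966]
  [   0.3633     1.4018     0.5757     0.2492]
  [   0.3768     0.7782     1.4755     0.1909]
  [   0.5647     0.2866     0.3541     1.1981]
x = (I − A)⁻¹ d = adj(I−A)·d / det(I−A), with det(I−A) = 0.407325:
  x_1 = (0.71550·60 + 0.28350·110 + 0.28050·30 + 0.24300·20) / 0.407325 = 87.39 / 0.407325 ≈ 214.5
  x_2 = (0.14800·60 + 0.57100·110 + 0.23450·30 + 0.10150·20) / 0.407325 = 80.755 / 0.407325 ≈ 198.3
  x_3 = (0.15350·60 + 0.31700·110 + 0.60100·30 + 0.07775·20) / 0.407325 = 63.665 / 0.407325 ≈ 156.3
  x_4 = (0.23000·60 + 0.11675·110 + 0.14425·30 + 0.48800·20) / 0.407325 = 40.73 / 0.407325 ≈ 100.0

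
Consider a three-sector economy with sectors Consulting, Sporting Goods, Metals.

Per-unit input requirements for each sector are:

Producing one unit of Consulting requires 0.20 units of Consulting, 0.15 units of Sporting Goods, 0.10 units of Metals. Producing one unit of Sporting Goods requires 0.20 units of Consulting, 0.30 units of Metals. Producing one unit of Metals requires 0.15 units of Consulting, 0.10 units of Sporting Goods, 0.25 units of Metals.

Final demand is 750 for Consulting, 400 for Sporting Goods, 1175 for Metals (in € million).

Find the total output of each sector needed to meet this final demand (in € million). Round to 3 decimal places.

I − A =
  [   0.80    -0.20    -0.15]
  [  -0.15     1.00    -0.10]
  [  -0.10    -0.30     0.75]
Cofactors of I−A, C_ij = (−1)^(i+j)·(minor ij) (rows/columns in the sector order above):
  C_11 = (1.00)(0.75) − (-0.10)(-0.30) = 0.7200
  C_12 = −[(-0.15)(0.75) − (-0.10)(-0.10)] = 0.1225
  C_13 = (-0.15)(-0.30) − (1.00)(-0.10) = 0.1450
  C_21 = −[(-0.20)(0.75) − (-0.15)(-0.30)] = 0.1950
  C_22 = (0.80)(0.75) − (-0.15)(-0.10) = 0.5850
  C_23 = −[(0.80)(-0.30) − (-0.20)(-0.10)] = 0.2600
  C_31 = (-0.20)(-0.10) − (-0.15)(1.00) = 0.1700
  C_32 = −[(0.80)(-0.10) − (-0.15)(-0.15)] = 0.1025
  C_33 = (0.80)(1.00) − (-0.20)(-0.15) = 0.7700
det(I−A) = Σ_j (I−A)_1j·C_1j = (0.80)(0.7200) + (-0.20)(0.1225) + (-0.15)(0.1450) = 0.52975
adj(I−A) = Cᵀ =
  [ 0.7200   0.1950   0.1700]
  [ 0.1225   0.5850   0.1025]
  [ 0.1450   0.2600   0.7700]
(I − A)⁻¹ = adj(I−A) / det(I−A) ≈
  [   1.3591     0.3681     0.3209]
  [   0.2312     1.1043     0.1935]
  [   0.2737     0.4908     1.4535]
x = (I − A)⁻¹ d = adj(I−A)·d / det(I−A), with det(I−A) = 0.52975:
  x_C = (0.7200·750 + 0.1950·400 + 0.1700·1175) / 0.52975 = 817.75 / 0.52975 ≈ 1543.653
  x_S = (0.1225·750 + 0.5850·400 + 0.1025·1175) / 0.52975 = 446.3125 / 0.52975 ≈ 842.496
  x_M = (0.1450·750 + 0.2600·400 + 0.7700·1175) / 0.52975 = 1117.50 / 0.52975 ≈ 2109.486

x_C = 1543.653, x_S = 842.496, x_M = 2109.486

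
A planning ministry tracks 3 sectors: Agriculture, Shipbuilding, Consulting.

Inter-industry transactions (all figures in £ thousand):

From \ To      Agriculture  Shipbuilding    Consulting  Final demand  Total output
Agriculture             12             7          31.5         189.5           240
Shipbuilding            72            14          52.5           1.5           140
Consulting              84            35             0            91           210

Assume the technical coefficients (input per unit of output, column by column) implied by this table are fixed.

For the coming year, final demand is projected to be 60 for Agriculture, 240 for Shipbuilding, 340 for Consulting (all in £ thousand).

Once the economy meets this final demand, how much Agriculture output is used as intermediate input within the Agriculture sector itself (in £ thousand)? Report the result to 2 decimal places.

Technical coefficients a_ij = z_ij / X_j:
  a_11 = 12/240 = 0.05, a_21 = 72/240 = 0.30, a_31 = 84/240 = 0.35
  a_12 = 7/140 = 0.05, a_22 = 14/140 = 0.10, a_32 = 35/140 = 0.25
  a_13 = 31.5/210 = 0.15, a_23 = 52.5/210 = 0.25, a_33 = 0/210 = 0.00
I − A =
  [   0.95    -0.05    -0.15]
  [  -0.30     0.90    -0.25]
  [  -0.35    -0.25     1.00]
Cofactors of I−A, C_ij = (−1)^(i+j)·(minor ij) (rows/columns in the sector order above):
  C_11 = (0.90)(1.00) − (-0.25)(-0.25) = 0.8375
  C_12 = −[(-0.30)(1.00) − (-0.25)(-0.35)] = 0.3875
  C_13 = (-0.30)(-0.25) − (0.90)(-0.35) = 0.3900
  C_21 = −[(-0.05)(1.00) − (-0.15)(-0.25)] = 0.0875
  C_22 = (0.95)(1.00) − (-0.15)(-0.35) = 0.8975
  C_23 = −[(0.95)(-0.25) − (-0.05)(-0.35)] = 0.2550
  C_31 = (-0.05)(-0.25) − (-0.15)(0.90) = 0.1475
  C_32 = −[(0.95)(-0.25) − (-0.15)(-0.30)] = 0.2825
  C_33 = (0.95)(0.90) − (-0.05)(-0.30) = 0.8400
det(I−A) = Σ_j (I−A)_1j·C_1j = (0.95)(0.8375) + (-0.05)(0.3875) + (-0.15)(0.3900) = 0.71775
adj(I−A) = Cᵀ =
  [ 0.8375   0.0875   0.1475]
  [ 0.3875   0.8975   0.2825]
  [ 0.3900   0.2550   0.8400]
(I − A)⁻¹ = adj(I−A) / det(I−A) ≈
  [   1.1668     0.1219     0.2055]
  [   0.5399     1.2504     0.3936]
  [   0.5434     0.3553     1.1703]
First solve x = (I − A)⁻¹ d = adj(I−A)·d / det(I−A); in particular x_1 = (0.8375·60 + 0.0875·240 + 0.1475·340) / 0.71775 = 121.40 / 0.71775 ≈ 169.1397.
Intermediate flow from 1 to 1: z_11 = a_11 · x_1 = 0.05 × 121.40 / 0.71775 = 6.07 / 0.71775 ≈ 8.46.

z_11 = 8.46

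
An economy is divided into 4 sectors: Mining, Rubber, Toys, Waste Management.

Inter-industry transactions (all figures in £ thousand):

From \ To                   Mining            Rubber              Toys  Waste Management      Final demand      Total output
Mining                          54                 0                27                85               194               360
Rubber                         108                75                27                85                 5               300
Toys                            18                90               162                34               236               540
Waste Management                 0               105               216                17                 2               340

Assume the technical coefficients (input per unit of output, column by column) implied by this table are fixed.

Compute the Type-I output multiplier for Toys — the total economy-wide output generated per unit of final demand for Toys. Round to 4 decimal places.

Technical coefficients a_ij = z_ij / X_j:
  a_MM = 54/360 = 0.15, a_RM = 108/360 = 0.30, a_TM = 18/360 = 0.05, a_WM = 0/360 = 0.00
  a_MR = 0/300 = 0.00, a_RR = 75/300 = 0.25, a_TR = 90/300 = 0.30, a_WR = 105/300 = 0.35
  a_MT = 27/540 = 0.05, a_RT = 27/540 = 0.05, a_TT = 162/540 = 0.30, a_WT = 216/540 = 0.40
  a_MW = 85/340 = 0.25, a_RW = 85/340 = 0.25, a_TW = 34/340 = 0.10, a_WW = 17/340 = 0.05
I − A =
  [   0.85     0.00    -0.05    -0.25]
  [  -0.30     0.75    -0.05    -0.25]
  [  -0.05    -0.30     0.70    -0.10]
  [   0.00    -0.35    -0.40     0.95]
Compute the cofactors C_ij = (−1)^(i+j)·(3×3 minor ij) of I−A; the adjugate is their transpose:
adj(I−A) = Cᵀ =
  [ 0.361500   0.107250   0.110625   0.135000]
  [ 0.194875   0.523875   0.169625   0.207000]
  [ 0.127250   0.276375   0.505000   0.159375]
  [ 0.125375   0.309375   0.275125   0.427125]
det(I−A) = Σ_j (I−A)_1j·C_1j = (0.85)(0.361500) + (0.00)(0.194875) + (-0.05)(0.127250) + (-0.25)(0.125375) = 0.26956875
(I − A)⁻¹ = adj(I−A) / det(I−A) ≈
  [   1.34103     0.39786     0.41038     0.50080]
  [   0.72291     1.94338     0.62925     0.76789]
  [   0.47205     1.02525     1.87336     0.59122]
  [   0.46509     1.14767     1.02061     1.58448]
The output multiplier for sector j is the column-j sum of the Leontief inverse (I − A)⁻¹ = adj(I−A) / det(I−A).
Column T of adj(I−A): (0.110625, 0.169625, 0.505000, 0.275125); det(I−A) = 0.26956875.
m_T = (0.110625 + 0.169625 + 0.505000 + 0.275125) / 0.26956875 = 1.060375 / 0.26956875 ≈ 3.9336.

m_T = 3.9336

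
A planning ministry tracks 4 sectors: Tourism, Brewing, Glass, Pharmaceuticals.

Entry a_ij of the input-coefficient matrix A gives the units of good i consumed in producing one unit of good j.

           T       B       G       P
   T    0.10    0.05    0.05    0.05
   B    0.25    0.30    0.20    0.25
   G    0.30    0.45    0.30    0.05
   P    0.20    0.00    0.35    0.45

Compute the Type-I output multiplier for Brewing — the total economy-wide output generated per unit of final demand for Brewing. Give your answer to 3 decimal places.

I − A =
  [   0.90    -0.05    -0.05    -0.05]
  [  -0.25     0.70    -0.20    -0.25]
  [  -0.30    -0.45     0.70    -0.05]
  [  -0.20     0.00    -0.35     0.55]
Compute the cofactors C_ij = (−1)^(i+j)·(3×3 minor ij) of I−A; the adjugate is their transpose:
adj(I−A) = Cᵀ =
  [ 0.168375   0.038625   0.041375   0.036625]
  [ 0.188125   0.309750   0.189500   0.175125]
  [ 0.206875   0.227000   0.330125   0.152000]
  [ 0.192875   0.158500   0.225125   0.332125]
det(I−A) = Σ_j (I−A)_1j·C_1j = (0.90)(0.168375) + (-0.05)(0.188125) + (-0.05)(0.206875) + (-0.05)(0.192875) = 0.12214375
(I − A)⁻¹ = adj(I−A) / det(I−A) ≈
  [   1.3785     0.3162     0.3387     0.2999]
  [   1.5402     2.5359     1.5515     1.4338]
  [   1.6937     1.8585     2.7028     1.2444]
  [   1.5791     1.2977     1.8431     2.7191]
The output multiplier for sector j is the column-j sum of the Leontief inverse (I − A)⁻¹ = adj(I−A) / det(I−A).
Column B of adj(I−A): (0.038625, 0.309750, 0.227000, 0.158500); det(I−A) = 0.12214375.
m_B = (0.038625 + 0.309750 + 0.227000 + 0.158500) / 0.12214375 = 0.733875 / 0.12214375 ≈ 6.008.

m_B = 6.008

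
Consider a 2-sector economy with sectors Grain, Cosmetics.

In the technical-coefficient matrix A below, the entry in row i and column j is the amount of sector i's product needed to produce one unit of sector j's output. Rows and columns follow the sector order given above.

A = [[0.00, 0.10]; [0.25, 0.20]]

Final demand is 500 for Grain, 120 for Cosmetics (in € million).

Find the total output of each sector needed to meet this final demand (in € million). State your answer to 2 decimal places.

I − A =
  [   1.00    -0.10]
  [  -0.25     0.80]
det(I−A) = (1.00)(0.80) − (-0.10)(-0.25) = 0.7750
adj(I−A) = [[0.80, 0.10], [0.25, 1.00]]
(I − A)⁻¹ = adj(I−A) / det(I−A) ≈
  [   1.0323     0.1290]
  [   0.3226     1.2903]
x = (I − A)⁻¹ d = adj(I−A)·d / det(I−A), with det(I−A) = 0.7750:
  x_G = (0.80·500 + 0.10·120) / 0.7750 = 412.00 / 0.7750 ≈ 531.61
  x_C = (0.25·500 + 1.00·120) / 0.7750 = 245.00 / 0.7750 ≈ 316.13

x_G = 531.61, x_C = 316.13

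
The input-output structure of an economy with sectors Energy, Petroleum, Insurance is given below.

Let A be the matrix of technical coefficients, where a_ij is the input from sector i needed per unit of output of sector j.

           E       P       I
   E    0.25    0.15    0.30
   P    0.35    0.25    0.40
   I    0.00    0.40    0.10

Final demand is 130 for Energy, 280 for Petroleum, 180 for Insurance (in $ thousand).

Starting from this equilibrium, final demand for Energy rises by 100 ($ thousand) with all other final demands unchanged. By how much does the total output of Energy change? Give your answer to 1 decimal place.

I − A =
  [   0.75    -0.15    -0.30]
  [  -0.35     0.75    -0.40]
  [   0.00    -0.40     0.90]
Cofactors of I−A, C_ij = (−1)^(i+j)·(minor ij) (rows/columns in the sector order above):
  C_11 = (0.75)(0.90) − (-0.40)(-0.40) = 0.5150
  C_12 = −[(-0.35)(0.90) − (-0.40)(0.00)] = 0.3150
  C_13 = (-0.35)(-0.40) − (0.75)(0.00) = 0.1400
  C_21 = −[(-0.15)(0.90) − (-0.30)(-0.40)] = 0.2550
  C_22 = (0.75)(0.90) − (-0.30)(0.00) = 0.6750
  C_23 = −[(0.75)(-0.40) − (-0.15)(0.00)] = 0.3000
  C_31 = (-0.15)(-0.40) − (-0.30)(0.75) = 0.2850
  C_32 = −[(0.75)(-0.40) − (-0.30)(-0.35)] = 0.4050
  C_33 = (0.75)(0.75) − (-0.15)(-0.35) = 0.5100
det(I−A) = Σ_j (I−A)_1j·C_1j = (0.75)(0.5150) + (-0.15)(0.3150) + (-0.30)(0.1400) = 0.2970
adj(I−A) = Cᵀ =
  [ 0.5150   0.2550   0.2850]
  [ 0.3150   0.6750   0.4050]
  [ 0.1400   0.3000   0.5100]
(I − A)⁻¹ = adj(I−A) / det(I−A) ≈
  [   1.7340     0.8586     0.9596]
  [   1.0606     2.2727     1.3636]
  [   0.4714     1.0101     1.7172]
Δx = (I − A)⁻¹ Δd with Δd having +100 in the Energy component and 0 elsewhere.
So Δx_E = L_EE · (+100), where L_EE = adj(I−A)_EE / det(I−A) = 0.5150 / 0.2970.
Δx_E = 0.5150 × (+100) / 0.2970 = 51.50 / 0.2970 ≈ 173.4.

Δx_E = 173.4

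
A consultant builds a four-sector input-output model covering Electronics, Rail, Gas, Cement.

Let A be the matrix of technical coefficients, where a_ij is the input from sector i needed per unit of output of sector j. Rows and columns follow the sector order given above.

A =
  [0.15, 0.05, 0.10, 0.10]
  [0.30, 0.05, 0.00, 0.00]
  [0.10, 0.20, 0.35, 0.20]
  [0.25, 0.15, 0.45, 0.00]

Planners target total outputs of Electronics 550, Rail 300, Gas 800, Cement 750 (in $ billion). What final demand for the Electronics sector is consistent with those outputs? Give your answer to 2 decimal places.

d_1 = 297.50

I − A =
  [   0.85    -0.05    -0.10    -0.10]
  [  -0.30     0.95     0.00     0.00]
  [  -0.10    -0.20     0.65    -0.20]
  [  -0.25    -0.15    -0.45     1.00]
d = (I − A) x:
  d_1 = (+0.85)·550 + (-0.05)·300 + (-0.10)·800 + (-0.10)·750 = 297.50
  d_2 = (-0.30)·550 + (+0.95)·300 + (+0.00)·800 + (+0.00)·750 = 120.00
  d_3 = (-0.10)·550 + (-0.20)·300 + (+0.65)·800 + (-0.20)·750 = 255.00
  d_4 = (-0.25)·550 + (-0.15)·300 + (-0.45)·800 + (+1.00)·750 = 207.50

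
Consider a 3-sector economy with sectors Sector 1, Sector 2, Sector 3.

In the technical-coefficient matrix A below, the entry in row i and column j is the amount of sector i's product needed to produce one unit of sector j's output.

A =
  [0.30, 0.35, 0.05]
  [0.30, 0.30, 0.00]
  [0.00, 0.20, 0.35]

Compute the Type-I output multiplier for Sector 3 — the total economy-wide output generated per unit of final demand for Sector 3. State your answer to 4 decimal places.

I − A =
  [   0.70    -0.35    -0.05]
  [  -0.30     0.70     0.00]
  [   0.00    -0.20     0.65]
Cofactors of I−A, C_ij = (−1)^(i+j)·(minor ij) (rows/columns in the sector order above):
  C_11 = (0.70)(0.65) − (0.00)(-0.20) = 0.4550
  C_12 = −[(-0.30)(0.65) − (0.00)(0.00)] = 0.1950
  C_13 = (-0.30)(-0.20) − (0.70)(0.00) = 0.0600
  C_21 = −[(-0.35)(0.65) − (-0.05)(-0.20)] = 0.2375
  C_22 = (0.70)(0.65) − (-0.05)(0.00) = 0.4550
  C_23 = −[(0.70)(-0.20) − (-0.35)(0.00)] = 0.1400
  C_31 = (-0.35)(0.00) − (-0.05)(0.70) = 0.0350
  C_32 = −[(0.70)(0.00) − (-0.05)(-0.30)] = 0.0150
  C_33 = (0.70)(0.70) − (-0.35)(-0.30) = 0.3850
det(I−A) = Σ_j (I−A)_1j·C_1j = (0.70)(0.4550) + (-0.35)(0.1950) + (-0.05)(0.0600) = 0.24725
adj(I−A) = Cᵀ =
  [ 0.4550   0.2375   0.0350]
  [ 0.1950   0.4550   0.0150]
  [ 0.0600   0.1400   0.3850]
(I − A)⁻¹ = adj(I−A) / det(I−A) ≈
  [   1.84024     0.96057     0.14156]
  [   0.78868     1.84024     0.06067]
  [   0.24267     0.56623     1.55713]
The output multiplier for sector j is the column-j sum of the Leontief inverse (I − A)⁻¹ = adj(I−A) / det(I−A).
Column 3 of adj(I−A): (0.0350, 0.0150, 0.3850); det(I−A) = 0.24725.
m_3 = (0.0350 + 0.0150 + 0.3850) / 0.24725 = 0.435 / 0.24725 ≈ 1.7594.

m_3 = 1.7594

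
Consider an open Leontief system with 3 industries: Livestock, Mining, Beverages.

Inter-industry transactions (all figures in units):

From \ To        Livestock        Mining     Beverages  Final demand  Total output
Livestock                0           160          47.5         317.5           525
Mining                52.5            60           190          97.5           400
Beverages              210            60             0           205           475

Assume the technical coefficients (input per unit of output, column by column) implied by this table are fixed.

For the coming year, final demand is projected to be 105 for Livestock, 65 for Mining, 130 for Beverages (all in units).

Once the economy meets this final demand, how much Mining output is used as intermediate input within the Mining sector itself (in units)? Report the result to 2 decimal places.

Technical coefficients a_ij = z_ij / X_j:
  a_LL = 0/525 = 0.00, a_ML = 52.5/525 = 0.10, a_BL = 210/525 = 0.40
  a_LM = 160/400 = 0.40, a_MM = 60/400 = 0.15, a_BM = 60/400 = 0.15
  a_LB = 47.5/475 = 0.10, a_MB = 190/475 = 0.40, a_BB = 0/475 = 0.00
I − A =
  [   1.00    -0.40    -0.10]
  [  -0.10     0.85    -0.40]
  [  -0.40    -0.15     1.00]
Cofactors of I−A, C_ij = (−1)^(i+j)·(minor ij) (rows/columns in the sector order above):
  C_11 = (0.85)(1.00) − (-0.40)(-0.15) = 0.7900
  C_12 = −[(-0.10)(1.00) − (-0.40)(-0.40)] = 0.2600
  C_13 = (-0.10)(-0.15) − (0.85)(-0.40) = 0.3550
  C_21 = −[(-0.40)(1.00) − (-0.10)(-0.15)] = 0.4150
  C_22 = (1.00)(1.00) − (-0.10)(-0.40) = 0.9600
  C_23 = −[(1.00)(-0.15) − (-0.40)(-0.40)] = 0.3100
  C_31 = (-0.40)(-0.40) − (-0.10)(0.85) = 0.2450
  C_32 = −[(1.00)(-0.40) − (-0.10)(-0.10)] = 0.4100
  C_33 = (1.00)(0.85) − (-0.40)(-0.10) = 0.8100
det(I−A) = Σ_j (I−A)_1j·C_1j = (1.00)(0.7900) + (-0.40)(0.2600) + (-0.10)(0.3550) = 0.6505
adj(I−A) = Cᵀ =
  [ 0.7900   0.4150   0.2450]
  [ 0.2600   0.9600   0.4100]
  [ 0.3550   0.3100   0.8100]
(I − A)⁻¹ = adj(I−A) / det(I−A) ≈
  [   1.2145     0.6380     0.3766]
  [   0.3997     1.4758     0.6303]
  [   0.5457     0.4766     1.2452]
First solve x = (I − A)⁻¹ d = adj(I−A)·d / det(I−A); in particular x_M = (0.2600·105 + 0.9600·65 + 0.4100·130) / 0.6505 = 143.00 / 0.6505 ≈ 219.8309.
Intermediate flow from M to M: z_MM = a_MM · x_M = 0.15 × 143.00 / 0.6505 = 21.45 / 0.6505 ≈ 32.97.

z_MM = 32.97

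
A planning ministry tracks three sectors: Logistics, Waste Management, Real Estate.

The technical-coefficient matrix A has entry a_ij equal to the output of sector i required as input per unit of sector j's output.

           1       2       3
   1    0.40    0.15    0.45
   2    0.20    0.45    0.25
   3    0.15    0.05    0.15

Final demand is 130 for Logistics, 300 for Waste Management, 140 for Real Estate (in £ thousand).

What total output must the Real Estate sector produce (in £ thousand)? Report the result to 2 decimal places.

I − A =
  [   0.60    -0.15    -0.45]
  [  -0.20     0.55    -0.25]
  [  -0.15    -0.05     0.85]
Cofactors of I−A, C_ij = (−1)^(i+j)·(minor ij) (rows/columns in the sector order above):
  C_11 = (0.55)(0.85) − (-0.25)(-0.05) = 0.4550
  C_12 = −[(-0.20)(0.85) − (-0.25)(-0.15)] = 0.2075
  C_13 = (-0.20)(-0.05) − (0.55)(-0.15) = 0.0925
  C_21 = −[(-0.15)(0.85) − (-0.45)(-0.05)] = 0.1500
  C_22 = (0.60)(0.85) − (-0.45)(-0.15) = 0.4425
  C_23 = −[(0.60)(-0.05) − (-0.15)(-0.15)] = 0.0525
  C_31 = (-0.15)(-0.25) − (-0.45)(0.55) = 0.2850
  C_32 = −[(0.60)(-0.25) − (-0.45)(-0.20)] = 0.2400
  C_33 = (0.60)(0.55) − (-0.15)(-0.20) = 0.3000
det(I−A) = Σ_j (I−A)_1j·C_1j = (0.60)(0.4550) + (-0.15)(0.2075) + (-0.45)(0.0925) = 0.20025
adj(I−A) = Cᵀ =
  [ 0.4550   0.1500   0.2850]
  [ 0.2075   0.4425   0.2400]
  [ 0.0925   0.0525   0.3000]
(I − A)⁻¹ = adj(I−A) / det(I−A) ≈
  [   2.2722     0.7491     1.4232]
  [   1.0362     2.2097     1.1985]
  [   0.4619     0.2622     1.4981]
x = (I − A)⁻¹ d = adj(I−A)·d / det(I−A), with det(I−A) = 0.20025:
  x_1 = (0.4550·130 + 0.1500·300 + 0.2850·140) / 0.20025 = 144.05 / 0.20025 ≈ 719.35
  x_2 = (0.2075·130 + 0.4425·300 + 0.2400·140) / 0.20025 = 193.325 / 0.20025 ≈ 965.42
  x_3 = (0.0925·130 + 0.0525·300 + 0.3000·140) / 0.20025 = 69.775 / 0.20025 ≈ 348.44

x_3 = 348.44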